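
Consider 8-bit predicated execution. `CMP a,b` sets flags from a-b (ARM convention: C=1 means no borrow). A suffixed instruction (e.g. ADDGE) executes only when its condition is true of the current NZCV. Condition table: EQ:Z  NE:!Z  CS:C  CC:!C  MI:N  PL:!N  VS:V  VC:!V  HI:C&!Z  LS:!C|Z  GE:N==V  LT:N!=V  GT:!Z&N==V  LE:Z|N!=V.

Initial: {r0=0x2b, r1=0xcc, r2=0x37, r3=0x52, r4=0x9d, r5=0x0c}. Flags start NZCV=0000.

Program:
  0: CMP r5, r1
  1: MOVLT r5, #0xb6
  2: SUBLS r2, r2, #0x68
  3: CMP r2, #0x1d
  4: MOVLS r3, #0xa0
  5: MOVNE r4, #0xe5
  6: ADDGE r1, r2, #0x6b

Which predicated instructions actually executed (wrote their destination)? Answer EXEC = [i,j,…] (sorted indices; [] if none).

EXEC = [2,5]

0: ✓ CMP  NZCV=0000
1: · MOVLT
2: ✓ SUBLS  r2←0xcf
3: ✓ CMP  NZCV=1010
4: · MOVLS
5: ✓ MOVNE  r4←0xe5
6: · ADDGE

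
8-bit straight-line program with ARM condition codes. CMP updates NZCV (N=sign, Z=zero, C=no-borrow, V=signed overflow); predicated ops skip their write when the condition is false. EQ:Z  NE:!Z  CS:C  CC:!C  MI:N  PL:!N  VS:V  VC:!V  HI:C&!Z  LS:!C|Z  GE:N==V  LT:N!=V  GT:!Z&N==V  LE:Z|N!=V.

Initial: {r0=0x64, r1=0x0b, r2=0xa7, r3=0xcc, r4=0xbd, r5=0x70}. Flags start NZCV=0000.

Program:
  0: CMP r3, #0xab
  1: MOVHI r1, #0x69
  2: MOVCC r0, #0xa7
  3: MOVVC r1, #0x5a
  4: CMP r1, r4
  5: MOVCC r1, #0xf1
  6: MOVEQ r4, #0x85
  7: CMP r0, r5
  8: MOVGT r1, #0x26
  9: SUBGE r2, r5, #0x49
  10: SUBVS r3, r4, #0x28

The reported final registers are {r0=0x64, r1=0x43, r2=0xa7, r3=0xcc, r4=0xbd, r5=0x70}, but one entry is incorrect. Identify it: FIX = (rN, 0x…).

FIX = (r1, 0xf1)

0: ✓ CMP  NZCV=0010
1: ✓ MOVHI  r1←0x69
2: · MOVCC
3: ✓ MOVVC  r1←0x5a
4: ✓ CMP  NZCV=1001
5: ✓ MOVCC  r1←0xf1
6: · MOVEQ
7: ✓ CMP  NZCV=1000
8: · MOVGT
9: · SUBGE
10: · SUBVS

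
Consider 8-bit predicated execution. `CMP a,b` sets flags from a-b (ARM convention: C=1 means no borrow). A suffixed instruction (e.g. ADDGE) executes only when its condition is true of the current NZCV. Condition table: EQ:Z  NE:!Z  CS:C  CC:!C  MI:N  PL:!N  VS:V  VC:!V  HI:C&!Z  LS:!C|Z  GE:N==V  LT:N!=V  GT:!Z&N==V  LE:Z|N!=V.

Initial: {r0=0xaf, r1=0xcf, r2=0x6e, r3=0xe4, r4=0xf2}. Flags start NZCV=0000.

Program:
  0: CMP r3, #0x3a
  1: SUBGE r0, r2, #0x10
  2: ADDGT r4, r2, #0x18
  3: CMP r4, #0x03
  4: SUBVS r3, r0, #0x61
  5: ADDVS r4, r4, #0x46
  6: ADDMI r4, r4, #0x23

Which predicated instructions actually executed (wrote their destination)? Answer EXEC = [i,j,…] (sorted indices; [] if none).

[0] flags=1010 → (cmp)
[1] flags=1010 GE?F → skip
[2] flags=1010 GT?F → skip
[3] flags=1010 → (cmp)
[4] flags=1010 VS?F → skip
[5] flags=1010 VS?F → skip
[6] flags=1010 MI?T → r4=0x15

EXEC = [6]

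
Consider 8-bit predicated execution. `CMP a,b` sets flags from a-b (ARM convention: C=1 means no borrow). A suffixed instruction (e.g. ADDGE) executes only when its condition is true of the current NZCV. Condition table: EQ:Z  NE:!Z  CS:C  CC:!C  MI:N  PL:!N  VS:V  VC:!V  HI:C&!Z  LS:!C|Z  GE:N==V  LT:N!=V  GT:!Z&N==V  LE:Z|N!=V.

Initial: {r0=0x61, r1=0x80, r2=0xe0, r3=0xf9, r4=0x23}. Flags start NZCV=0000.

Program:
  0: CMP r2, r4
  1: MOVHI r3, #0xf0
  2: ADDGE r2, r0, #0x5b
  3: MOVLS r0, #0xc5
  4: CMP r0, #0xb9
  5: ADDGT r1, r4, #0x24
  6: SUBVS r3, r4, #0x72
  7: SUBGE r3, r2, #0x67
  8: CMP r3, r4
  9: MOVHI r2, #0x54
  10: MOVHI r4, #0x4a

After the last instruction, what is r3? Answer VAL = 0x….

[0] flags=1010 → (cmp)
[1] flags=1010 HI?T → r3=0xf0
[2] flags=1010 GE?F → skip
[3] flags=1010 LS?F → skip
[4] flags=1001 → (cmp)
[5] flags=1001 GT?T → r1=0x47
[6] flags=1001 VS?T → r3=0xb1
[7] flags=1001 GE?T → r3=0x79
[8] flags=0010 → (cmp)
[9] flags=0010 HI?T → r2=0x54
[10] flags=0010 HI?T → r4=0x4a

VAL = 0x79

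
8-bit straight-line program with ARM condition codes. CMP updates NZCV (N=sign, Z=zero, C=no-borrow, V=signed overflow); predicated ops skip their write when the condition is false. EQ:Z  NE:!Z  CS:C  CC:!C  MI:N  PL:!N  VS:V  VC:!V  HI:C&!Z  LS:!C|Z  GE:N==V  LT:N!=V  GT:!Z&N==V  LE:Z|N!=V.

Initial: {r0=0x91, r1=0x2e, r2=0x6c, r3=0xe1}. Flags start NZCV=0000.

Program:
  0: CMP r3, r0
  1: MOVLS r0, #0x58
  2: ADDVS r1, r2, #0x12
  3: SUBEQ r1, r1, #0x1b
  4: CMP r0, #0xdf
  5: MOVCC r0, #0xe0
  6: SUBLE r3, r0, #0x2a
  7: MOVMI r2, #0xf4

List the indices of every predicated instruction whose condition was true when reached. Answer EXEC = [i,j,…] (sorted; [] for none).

0: ✓ CMP  NZCV=0010
1: · MOVLS
2: · ADDVS
3: · SUBEQ
4: ✓ CMP  NZCV=1000
5: ✓ MOVCC  r0←0xe0
6: ✓ SUBLE  r3←0xb6
7: ✓ MOVMI  r2←0xf4

EXEC = [5,6,7]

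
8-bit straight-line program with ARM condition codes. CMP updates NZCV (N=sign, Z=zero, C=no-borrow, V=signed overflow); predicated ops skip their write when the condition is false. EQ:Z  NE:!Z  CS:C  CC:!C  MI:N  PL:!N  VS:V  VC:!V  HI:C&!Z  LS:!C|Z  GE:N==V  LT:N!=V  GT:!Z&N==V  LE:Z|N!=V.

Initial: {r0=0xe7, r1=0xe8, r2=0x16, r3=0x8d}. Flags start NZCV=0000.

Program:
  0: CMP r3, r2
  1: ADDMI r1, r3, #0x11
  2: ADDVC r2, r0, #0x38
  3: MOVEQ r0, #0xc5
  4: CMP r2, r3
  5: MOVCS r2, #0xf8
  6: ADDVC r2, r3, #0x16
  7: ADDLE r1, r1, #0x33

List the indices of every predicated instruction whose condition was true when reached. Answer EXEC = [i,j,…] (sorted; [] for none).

EXEC = []

0: ✓ CMP  NZCV=0011
1: · ADDMI
2: · ADDVC
3: · MOVEQ
4: ✓ CMP  NZCV=1001
5: · MOVCS
6: · ADDVC
7: · ADDLE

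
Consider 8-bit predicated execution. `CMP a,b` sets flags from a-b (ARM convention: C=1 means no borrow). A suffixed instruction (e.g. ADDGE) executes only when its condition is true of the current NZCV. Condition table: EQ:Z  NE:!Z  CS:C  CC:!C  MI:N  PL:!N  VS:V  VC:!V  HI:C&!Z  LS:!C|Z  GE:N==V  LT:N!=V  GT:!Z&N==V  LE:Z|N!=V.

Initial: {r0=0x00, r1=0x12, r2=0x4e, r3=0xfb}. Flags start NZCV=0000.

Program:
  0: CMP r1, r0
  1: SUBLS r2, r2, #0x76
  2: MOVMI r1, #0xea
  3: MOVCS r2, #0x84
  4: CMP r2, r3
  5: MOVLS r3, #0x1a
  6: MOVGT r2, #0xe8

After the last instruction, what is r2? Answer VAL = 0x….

VAL = 0x84

[0] flags=0010 → (cmp)
[1] flags=0010 LS?F → skip
[2] flags=0010 MI?F → skip
[3] flags=0010 CS?T → r2=0x84
[4] flags=1000 → (cmp)
[5] flags=1000 LS?T → r3=0x1a
[6] flags=1000 GT?F → skip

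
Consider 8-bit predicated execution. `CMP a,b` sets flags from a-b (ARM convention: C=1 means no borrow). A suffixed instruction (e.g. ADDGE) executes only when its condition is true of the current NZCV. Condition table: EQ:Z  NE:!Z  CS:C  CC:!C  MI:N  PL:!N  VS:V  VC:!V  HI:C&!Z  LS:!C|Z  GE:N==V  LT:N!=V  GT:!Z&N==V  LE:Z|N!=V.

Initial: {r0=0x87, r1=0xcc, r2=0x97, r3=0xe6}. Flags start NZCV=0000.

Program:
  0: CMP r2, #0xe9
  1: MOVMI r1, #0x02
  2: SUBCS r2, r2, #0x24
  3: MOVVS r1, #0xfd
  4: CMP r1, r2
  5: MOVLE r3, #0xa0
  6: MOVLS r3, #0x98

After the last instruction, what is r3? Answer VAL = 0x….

0: ✓ CMP  NZCV=1000
1: ✓ MOVMI  r1←0x02
2: · SUBCS
3: · MOVVS
4: ✓ CMP  NZCV=0000
5: · MOVLE
6: ✓ MOVLS  r3←0x98

VAL = 0x98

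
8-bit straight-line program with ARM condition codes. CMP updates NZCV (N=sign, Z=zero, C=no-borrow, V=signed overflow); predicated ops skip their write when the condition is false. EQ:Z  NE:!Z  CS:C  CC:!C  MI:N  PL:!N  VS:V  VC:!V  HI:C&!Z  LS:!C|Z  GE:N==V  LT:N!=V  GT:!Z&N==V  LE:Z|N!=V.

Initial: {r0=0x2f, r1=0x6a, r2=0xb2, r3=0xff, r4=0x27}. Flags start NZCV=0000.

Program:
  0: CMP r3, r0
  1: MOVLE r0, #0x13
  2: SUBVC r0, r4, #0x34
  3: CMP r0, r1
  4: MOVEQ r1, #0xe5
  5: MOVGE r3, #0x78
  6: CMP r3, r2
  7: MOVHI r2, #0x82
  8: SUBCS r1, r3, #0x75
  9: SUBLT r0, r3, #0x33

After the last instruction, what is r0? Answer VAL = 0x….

VAL = 0xf3

[0] flags=1010 → (cmp)
[1] flags=1010 LE?T → r0=0x13
[2] flags=1010 VC?T → r0=0xf3
[3] flags=1010 → (cmp)
[4] flags=1010 EQ?F → skip
[5] flags=1010 GE?F → skip
[6] flags=0010 → (cmp)
[7] flags=0010 HI?T → r2=0x82
[8] flags=0010 CS?T → r1=0x8a
[9] flags=0010 LT?F → skip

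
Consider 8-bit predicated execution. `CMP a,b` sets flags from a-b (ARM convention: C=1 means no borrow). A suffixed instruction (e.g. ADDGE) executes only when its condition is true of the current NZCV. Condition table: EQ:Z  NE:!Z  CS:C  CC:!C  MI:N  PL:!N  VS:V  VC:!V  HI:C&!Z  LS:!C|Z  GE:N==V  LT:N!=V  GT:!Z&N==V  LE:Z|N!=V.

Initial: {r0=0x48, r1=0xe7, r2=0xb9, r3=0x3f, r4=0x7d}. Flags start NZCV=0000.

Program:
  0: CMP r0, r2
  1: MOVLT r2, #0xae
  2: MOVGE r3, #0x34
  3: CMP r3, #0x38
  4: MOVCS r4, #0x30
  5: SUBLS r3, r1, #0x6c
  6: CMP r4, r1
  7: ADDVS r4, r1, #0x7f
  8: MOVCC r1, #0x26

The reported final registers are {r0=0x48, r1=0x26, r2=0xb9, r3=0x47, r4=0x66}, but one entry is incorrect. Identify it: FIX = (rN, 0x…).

FIX = (r3, 0x7b)

0: ✓ CMP  NZCV=1001
1: · MOVLT
2: ✓ MOVGE  r3←0x34
3: ✓ CMP  NZCV=1000
4: · MOVCS
5: ✓ SUBLS  r3←0x7b
6: ✓ CMP  NZCV=1001
7: ✓ ADDVS  r4←0x66
8: ✓ MOVCC  r1←0x26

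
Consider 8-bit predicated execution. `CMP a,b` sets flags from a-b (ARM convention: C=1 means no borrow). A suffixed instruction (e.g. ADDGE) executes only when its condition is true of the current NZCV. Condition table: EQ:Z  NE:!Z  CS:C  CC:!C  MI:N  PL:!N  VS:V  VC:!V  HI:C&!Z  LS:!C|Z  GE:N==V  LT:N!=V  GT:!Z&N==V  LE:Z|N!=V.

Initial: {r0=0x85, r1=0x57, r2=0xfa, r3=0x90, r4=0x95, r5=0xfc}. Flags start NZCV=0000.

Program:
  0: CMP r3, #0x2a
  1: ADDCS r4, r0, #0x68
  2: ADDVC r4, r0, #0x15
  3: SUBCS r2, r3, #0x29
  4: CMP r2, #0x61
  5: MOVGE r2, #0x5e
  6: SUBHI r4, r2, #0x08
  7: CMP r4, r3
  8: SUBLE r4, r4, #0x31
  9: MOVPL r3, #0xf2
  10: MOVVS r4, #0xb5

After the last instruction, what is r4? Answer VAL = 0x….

VAL = 0xb5

[0] flags=0011 → (cmp)
[1] flags=0011 CS?T → r4=0xed
[2] flags=0011 VC?F → skip
[3] flags=0011 CS?T → r2=0x67
[4] flags=0010 → (cmp)
[5] flags=0010 GE?T → r2=0x5e
[6] flags=0010 HI?T → r4=0x56
[7] flags=1001 → (cmp)
[8] flags=1001 LE?F → skip
[9] flags=1001 PL?F → skip
[10] flags=1001 VS?T → r4=0xb5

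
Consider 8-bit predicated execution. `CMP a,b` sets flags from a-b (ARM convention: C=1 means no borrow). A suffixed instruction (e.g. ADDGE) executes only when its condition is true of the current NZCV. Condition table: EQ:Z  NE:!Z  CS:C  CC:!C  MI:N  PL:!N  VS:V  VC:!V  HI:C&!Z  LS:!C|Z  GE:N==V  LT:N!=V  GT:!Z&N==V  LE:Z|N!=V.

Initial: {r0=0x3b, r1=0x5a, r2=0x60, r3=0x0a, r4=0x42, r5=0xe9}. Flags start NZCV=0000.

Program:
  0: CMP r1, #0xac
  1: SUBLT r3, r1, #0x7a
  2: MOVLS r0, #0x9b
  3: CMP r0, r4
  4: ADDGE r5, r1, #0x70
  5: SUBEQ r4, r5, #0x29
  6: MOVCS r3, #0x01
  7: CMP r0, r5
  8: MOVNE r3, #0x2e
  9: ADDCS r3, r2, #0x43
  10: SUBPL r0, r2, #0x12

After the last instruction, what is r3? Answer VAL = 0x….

[0] flags=1001 → (cmp)
[1] flags=1001 LT?F → skip
[2] flags=1001 LS?T → r0=0x9b
[3] flags=0011 → (cmp)
[4] flags=0011 GE?F → skip
[5] flags=0011 EQ?F → skip
[6] flags=0011 CS?T → r3=0x01
[7] flags=1000 → (cmp)
[8] flags=1000 NE?T → r3=0x2e
[9] flags=1000 CS?F → skip
[10] flags=1000 PL?F → skip

VAL = 0x2e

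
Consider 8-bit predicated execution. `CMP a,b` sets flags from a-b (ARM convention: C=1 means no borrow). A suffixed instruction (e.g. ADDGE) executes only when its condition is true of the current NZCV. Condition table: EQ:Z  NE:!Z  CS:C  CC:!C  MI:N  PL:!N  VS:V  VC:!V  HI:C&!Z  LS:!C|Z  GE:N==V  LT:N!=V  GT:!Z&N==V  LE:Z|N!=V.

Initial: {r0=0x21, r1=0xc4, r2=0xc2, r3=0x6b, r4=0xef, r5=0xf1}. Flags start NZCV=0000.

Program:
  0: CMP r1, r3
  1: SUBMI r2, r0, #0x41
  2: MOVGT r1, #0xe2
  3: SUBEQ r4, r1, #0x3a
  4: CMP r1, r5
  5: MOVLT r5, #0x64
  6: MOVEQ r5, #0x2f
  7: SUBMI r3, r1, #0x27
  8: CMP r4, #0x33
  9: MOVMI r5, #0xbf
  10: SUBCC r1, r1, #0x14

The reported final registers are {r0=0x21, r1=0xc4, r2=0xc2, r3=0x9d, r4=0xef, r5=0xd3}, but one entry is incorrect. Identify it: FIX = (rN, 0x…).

FIX = (r5, 0xbf)

[0] flags=0011 → (cmp)
[1] flags=0011 MI?F → skip
[2] flags=0011 GT?F → skip
[3] flags=0011 EQ?F → skip
[4] flags=1000 → (cmp)
[5] flags=1000 LT?T → r5=0x64
[6] flags=1000 EQ?F → skip
[7] flags=1000 MI?T → r3=0x9d
[8] flags=1010 → (cmp)
[9] flags=1010 MI?T → r5=0xbf
[10] flags=1010 CC?F → skip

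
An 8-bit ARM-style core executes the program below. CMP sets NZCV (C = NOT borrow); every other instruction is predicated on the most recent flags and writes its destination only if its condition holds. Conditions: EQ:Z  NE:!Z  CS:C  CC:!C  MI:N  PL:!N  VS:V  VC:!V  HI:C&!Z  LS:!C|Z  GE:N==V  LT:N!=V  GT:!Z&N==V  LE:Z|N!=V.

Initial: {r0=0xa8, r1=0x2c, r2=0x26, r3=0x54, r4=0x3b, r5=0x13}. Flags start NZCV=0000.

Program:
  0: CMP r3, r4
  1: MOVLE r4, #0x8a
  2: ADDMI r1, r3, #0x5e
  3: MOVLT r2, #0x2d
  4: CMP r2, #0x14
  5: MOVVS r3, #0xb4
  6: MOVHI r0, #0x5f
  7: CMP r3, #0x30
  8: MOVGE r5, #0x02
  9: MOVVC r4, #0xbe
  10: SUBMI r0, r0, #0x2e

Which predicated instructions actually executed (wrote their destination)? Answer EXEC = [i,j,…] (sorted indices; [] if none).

EXEC = [6,8,9]

[0] flags=0010 → (cmp)
[1] flags=0010 LE?F → skip
[2] flags=0010 MI?F → skip
[3] flags=0010 LT?F → skip
[4] flags=0010 → (cmp)
[5] flags=0010 VS?F → skip
[6] flags=0010 HI?T → r0=0x5f
[7] flags=0010 → (cmp)
[8] flags=0010 GE?T → r5=0x02
[9] flags=0010 VC?T → r4=0xbe
[10] flags=0010 MI?F → skip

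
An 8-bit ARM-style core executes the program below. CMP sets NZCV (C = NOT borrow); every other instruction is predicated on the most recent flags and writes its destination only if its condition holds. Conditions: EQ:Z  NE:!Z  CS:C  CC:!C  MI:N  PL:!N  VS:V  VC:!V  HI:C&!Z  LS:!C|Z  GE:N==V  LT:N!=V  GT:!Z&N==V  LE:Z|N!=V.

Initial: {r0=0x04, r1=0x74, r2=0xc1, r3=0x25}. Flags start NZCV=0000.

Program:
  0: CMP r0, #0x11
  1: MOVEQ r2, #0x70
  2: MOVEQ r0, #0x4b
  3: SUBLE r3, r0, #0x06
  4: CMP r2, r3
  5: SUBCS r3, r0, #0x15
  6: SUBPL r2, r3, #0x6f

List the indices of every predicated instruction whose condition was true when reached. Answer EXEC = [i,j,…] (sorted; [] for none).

EXEC = [3]

[0] flags=1000 → (cmp)
[1] flags=1000 EQ?F → skip
[2] flags=1000 EQ?F → skip
[3] flags=1000 LE?T → r3=0xfe
[4] flags=1000 → (cmp)
[5] flags=1000 CS?F → skip
[6] flags=1000 PL?F → skip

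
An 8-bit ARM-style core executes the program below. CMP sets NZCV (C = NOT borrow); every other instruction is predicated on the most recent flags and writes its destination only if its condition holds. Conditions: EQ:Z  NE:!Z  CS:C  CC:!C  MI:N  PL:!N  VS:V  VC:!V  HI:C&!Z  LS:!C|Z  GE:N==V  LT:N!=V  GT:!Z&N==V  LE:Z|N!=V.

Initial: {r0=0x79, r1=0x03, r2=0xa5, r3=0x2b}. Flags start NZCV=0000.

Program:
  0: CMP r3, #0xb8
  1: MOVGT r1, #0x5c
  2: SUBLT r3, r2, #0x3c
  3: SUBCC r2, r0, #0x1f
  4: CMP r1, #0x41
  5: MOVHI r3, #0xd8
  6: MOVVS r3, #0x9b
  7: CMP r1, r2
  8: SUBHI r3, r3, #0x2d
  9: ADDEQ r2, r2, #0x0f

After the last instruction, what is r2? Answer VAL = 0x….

VAL = 0x5a

[0] flags=0000 → (cmp)
[1] flags=0000 GT?T → r1=0x5c
[2] flags=0000 LT?F → skip
[3] flags=0000 CC?T → r2=0x5a
[4] flags=0010 → (cmp)
[5] flags=0010 HI?T → r3=0xd8
[6] flags=0010 VS?F → skip
[7] flags=0010 → (cmp)
[8] flags=0010 HI?T → r3=0xab
[9] flags=0010 EQ?F → skip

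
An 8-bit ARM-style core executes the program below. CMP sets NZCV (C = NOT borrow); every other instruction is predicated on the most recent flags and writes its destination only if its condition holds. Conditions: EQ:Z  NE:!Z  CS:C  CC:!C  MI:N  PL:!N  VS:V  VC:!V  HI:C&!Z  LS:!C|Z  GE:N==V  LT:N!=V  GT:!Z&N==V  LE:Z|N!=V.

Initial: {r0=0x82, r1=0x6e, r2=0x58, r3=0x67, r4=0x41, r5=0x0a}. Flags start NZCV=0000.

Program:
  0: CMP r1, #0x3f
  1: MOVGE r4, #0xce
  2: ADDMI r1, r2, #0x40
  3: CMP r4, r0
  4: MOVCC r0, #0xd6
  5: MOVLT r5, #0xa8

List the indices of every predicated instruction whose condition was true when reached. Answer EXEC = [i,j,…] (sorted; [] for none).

[0] flags=0010 → (cmp)
[1] flags=0010 GE?T → r4=0xce
[2] flags=0010 MI?F → skip
[3] flags=0010 → (cmp)
[4] flags=0010 CC?F → skip
[5] flags=0010 LT?F → skip

EXEC = [1]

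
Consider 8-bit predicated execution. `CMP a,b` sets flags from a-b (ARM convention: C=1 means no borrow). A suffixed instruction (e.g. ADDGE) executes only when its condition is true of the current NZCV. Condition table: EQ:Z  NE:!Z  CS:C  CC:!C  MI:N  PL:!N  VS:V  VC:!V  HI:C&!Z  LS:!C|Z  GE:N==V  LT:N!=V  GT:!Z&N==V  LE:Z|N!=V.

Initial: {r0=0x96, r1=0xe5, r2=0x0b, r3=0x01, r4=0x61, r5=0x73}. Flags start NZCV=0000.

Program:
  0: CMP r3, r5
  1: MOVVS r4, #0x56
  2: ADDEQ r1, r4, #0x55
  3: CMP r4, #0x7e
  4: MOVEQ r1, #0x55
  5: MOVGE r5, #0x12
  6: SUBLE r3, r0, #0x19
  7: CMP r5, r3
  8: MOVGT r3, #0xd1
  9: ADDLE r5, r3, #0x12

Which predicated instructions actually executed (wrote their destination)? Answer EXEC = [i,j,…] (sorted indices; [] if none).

[0] flags=1000 → (cmp)
[1] flags=1000 VS?F → skip
[2] flags=1000 EQ?F → skip
[3] flags=1000 → (cmp)
[4] flags=1000 EQ?F → skip
[5] flags=1000 GE?F → skip
[6] flags=1000 LE?T → r3=0x7d
[7] flags=1000 → (cmp)
[8] flags=1000 GT?F → skip
[9] flags=1000 LE?T → r5=0x8f

EXEC = [6,9]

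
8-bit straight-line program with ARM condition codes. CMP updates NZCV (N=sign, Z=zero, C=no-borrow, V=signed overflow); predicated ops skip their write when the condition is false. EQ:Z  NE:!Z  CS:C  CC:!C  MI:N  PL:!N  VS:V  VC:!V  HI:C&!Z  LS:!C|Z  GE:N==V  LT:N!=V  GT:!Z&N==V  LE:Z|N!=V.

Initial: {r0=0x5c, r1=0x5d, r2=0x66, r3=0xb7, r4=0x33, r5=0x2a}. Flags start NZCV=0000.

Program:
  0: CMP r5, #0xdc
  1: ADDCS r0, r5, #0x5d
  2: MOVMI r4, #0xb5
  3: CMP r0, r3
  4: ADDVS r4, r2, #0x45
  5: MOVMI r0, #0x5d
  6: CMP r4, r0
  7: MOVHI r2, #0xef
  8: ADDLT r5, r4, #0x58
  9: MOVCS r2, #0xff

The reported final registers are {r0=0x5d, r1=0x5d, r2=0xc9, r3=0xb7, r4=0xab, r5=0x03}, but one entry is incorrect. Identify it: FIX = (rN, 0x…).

[0] flags=0000 → (cmp)
[1] flags=0000 CS?F → skip
[2] flags=0000 MI?F → skip
[3] flags=1001 → (cmp)
[4] flags=1001 VS?T → r4=0xab
[5] flags=1001 MI?T → r0=0x5d
[6] flags=0011 → (cmp)
[7] flags=0011 HI?T → r2=0xef
[8] flags=0011 LT?T → r5=0x03
[9] flags=0011 CS?T → r2=0xff

FIX = (r2, 0xff)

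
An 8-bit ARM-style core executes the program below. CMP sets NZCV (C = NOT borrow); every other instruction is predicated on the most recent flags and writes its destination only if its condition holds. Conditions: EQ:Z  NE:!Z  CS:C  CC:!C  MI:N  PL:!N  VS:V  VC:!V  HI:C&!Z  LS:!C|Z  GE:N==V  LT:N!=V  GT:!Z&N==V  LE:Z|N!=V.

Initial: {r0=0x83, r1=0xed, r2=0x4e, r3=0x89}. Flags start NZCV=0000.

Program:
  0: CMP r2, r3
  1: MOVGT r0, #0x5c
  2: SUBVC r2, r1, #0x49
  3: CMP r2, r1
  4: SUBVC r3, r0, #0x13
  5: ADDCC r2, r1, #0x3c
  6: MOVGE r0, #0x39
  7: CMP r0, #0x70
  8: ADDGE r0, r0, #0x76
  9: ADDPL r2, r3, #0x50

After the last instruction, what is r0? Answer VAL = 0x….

VAL = 0x39

[0] flags=1001 → (cmp)
[1] flags=1001 GT?T → r0=0x5c
[2] flags=1001 VC?F → skip
[3] flags=0000 → (cmp)
[4] flags=0000 VC?T → r3=0x49
[5] flags=0000 CC?T → r2=0x29
[6] flags=0000 GE?T → r0=0x39
[7] flags=1000 → (cmp)
[8] flags=1000 GE?F → skip
[9] flags=1000 PL?F → skip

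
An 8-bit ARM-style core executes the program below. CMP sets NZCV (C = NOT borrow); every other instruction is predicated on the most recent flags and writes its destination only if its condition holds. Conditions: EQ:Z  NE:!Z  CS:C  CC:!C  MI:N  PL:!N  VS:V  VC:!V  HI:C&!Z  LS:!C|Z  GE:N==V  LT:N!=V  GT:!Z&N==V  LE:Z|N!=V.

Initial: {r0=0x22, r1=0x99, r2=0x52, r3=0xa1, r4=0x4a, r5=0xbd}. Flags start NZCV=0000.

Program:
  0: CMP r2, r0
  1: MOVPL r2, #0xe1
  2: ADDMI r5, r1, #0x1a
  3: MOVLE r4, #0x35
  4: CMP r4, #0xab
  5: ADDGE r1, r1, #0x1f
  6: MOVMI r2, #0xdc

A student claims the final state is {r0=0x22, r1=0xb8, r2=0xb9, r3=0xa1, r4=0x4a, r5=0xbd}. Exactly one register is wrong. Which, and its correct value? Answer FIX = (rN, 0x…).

[0] flags=0010 → (cmp)
[1] flags=0010 PL?T → r2=0xe1
[2] flags=0010 MI?F → skip
[3] flags=0010 LE?F → skip
[4] flags=1001 → (cmp)
[5] flags=1001 GE?T → r1=0xb8
[6] flags=1001 MI?T → r2=0xdc

FIX = (r2, 0xdc)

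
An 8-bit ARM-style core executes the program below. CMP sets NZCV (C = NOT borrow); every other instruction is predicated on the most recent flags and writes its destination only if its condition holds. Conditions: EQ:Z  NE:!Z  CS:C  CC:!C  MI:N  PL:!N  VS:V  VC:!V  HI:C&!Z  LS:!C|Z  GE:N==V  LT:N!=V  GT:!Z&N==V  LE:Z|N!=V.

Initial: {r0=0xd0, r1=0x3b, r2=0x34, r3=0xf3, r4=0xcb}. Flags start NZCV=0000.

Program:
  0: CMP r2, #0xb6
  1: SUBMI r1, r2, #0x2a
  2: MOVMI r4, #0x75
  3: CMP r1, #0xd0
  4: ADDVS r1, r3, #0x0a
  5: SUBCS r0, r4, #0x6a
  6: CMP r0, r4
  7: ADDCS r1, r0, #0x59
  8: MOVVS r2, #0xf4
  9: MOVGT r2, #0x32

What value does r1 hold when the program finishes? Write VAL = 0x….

VAL = 0x29

[0] flags=0000 → (cmp)
[1] flags=0000 MI?F → skip
[2] flags=0000 MI?F → skip
[3] flags=0000 → (cmp)
[4] flags=0000 VS?F → skip
[5] flags=0000 CS?F → skip
[6] flags=0010 → (cmp)
[7] flags=0010 CS?T → r1=0x29
[8] flags=0010 VS?F → skip
[9] flags=0010 GT?T → r2=0x32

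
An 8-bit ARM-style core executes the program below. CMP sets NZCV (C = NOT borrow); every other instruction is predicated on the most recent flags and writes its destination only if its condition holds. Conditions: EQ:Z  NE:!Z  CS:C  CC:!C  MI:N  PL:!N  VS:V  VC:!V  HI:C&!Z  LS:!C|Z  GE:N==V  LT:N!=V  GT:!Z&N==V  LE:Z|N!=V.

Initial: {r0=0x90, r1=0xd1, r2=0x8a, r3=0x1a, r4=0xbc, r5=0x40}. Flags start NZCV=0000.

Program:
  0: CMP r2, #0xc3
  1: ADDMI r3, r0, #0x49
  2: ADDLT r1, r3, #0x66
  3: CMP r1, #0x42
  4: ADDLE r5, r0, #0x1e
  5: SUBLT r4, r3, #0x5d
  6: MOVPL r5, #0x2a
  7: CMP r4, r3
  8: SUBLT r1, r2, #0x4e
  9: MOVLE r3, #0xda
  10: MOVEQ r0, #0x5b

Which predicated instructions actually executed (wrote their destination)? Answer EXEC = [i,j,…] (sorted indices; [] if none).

EXEC = [1,2,4,5]

[0] flags=1000 → (cmp)
[1] flags=1000 MI?T → r3=0xd9
[2] flags=1000 LT?T → r1=0x3f
[3] flags=1000 → (cmp)
[4] flags=1000 LE?T → r5=0xae
[5] flags=1000 LT?T → r4=0x7c
[6] flags=1000 PL?F → skip
[7] flags=1001 → (cmp)
[8] flags=1001 LT?F → skip
[9] flags=1001 LE?F → skip
[10] flags=1001 EQ?F → skip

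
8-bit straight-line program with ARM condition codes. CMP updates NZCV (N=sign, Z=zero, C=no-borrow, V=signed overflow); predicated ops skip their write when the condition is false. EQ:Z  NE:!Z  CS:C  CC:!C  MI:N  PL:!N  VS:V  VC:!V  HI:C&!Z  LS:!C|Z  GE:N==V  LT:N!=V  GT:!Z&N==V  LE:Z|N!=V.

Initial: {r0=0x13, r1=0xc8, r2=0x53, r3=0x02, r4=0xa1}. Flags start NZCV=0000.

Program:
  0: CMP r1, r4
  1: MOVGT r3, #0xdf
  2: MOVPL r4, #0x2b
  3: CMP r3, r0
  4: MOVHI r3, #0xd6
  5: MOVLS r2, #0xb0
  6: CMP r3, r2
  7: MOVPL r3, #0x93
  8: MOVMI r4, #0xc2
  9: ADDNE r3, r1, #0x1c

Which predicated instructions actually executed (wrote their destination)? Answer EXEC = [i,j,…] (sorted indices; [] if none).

EXEC = [1,2,4,8,9]

[0] flags=0010 → (cmp)
[1] flags=0010 GT?T → r3=0xdf
[2] flags=0010 PL?T → r4=0x2b
[3] flags=1010 → (cmp)
[4] flags=1010 HI?T → r3=0xd6
[5] flags=1010 LS?F → skip
[6] flags=1010 → (cmp)
[7] flags=1010 PL?F → skip
[8] flags=1010 MI?T → r4=0xc2
[9] flags=1010 NE?T → r3=0xe4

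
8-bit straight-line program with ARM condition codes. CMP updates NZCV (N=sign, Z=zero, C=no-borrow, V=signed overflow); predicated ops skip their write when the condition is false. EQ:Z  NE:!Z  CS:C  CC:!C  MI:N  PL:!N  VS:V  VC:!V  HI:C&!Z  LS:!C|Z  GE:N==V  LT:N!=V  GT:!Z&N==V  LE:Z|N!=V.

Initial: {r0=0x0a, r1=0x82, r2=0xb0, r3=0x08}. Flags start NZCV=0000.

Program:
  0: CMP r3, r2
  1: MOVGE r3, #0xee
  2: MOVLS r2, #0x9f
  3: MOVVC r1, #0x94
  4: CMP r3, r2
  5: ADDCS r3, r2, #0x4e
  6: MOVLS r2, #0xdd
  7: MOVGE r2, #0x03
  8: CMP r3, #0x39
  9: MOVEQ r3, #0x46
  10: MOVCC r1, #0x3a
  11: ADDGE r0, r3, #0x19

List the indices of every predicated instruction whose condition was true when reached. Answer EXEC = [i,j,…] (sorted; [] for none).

EXEC = [1,2,3,5,7]

[0] flags=0000 → (cmp)
[1] flags=0000 GE?T → r3=0xee
[2] flags=0000 LS?T → r2=0x9f
[3] flags=0000 VC?T → r1=0x94
[4] flags=0010 → (cmp)
[5] flags=0010 CS?T → r3=0xed
[6] flags=0010 LS?F → skip
[7] flags=0010 GE?T → r2=0x03
[8] flags=1010 → (cmp)
[9] flags=1010 EQ?F → skip
[10] flags=1010 CC?F → skip
[11] flags=1010 GE?F → skip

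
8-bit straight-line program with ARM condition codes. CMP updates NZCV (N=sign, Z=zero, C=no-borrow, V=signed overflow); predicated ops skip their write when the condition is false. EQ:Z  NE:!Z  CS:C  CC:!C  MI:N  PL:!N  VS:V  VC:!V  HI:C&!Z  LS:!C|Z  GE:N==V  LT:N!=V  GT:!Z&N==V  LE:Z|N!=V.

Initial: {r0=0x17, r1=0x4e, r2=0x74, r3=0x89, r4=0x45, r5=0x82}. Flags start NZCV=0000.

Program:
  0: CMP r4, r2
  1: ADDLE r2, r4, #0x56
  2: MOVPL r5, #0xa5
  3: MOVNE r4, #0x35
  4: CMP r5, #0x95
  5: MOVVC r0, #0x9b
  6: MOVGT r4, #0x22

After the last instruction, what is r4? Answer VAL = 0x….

0: ✓ CMP  NZCV=1000
1: ✓ ADDLE  r2←0x9b
2: · MOVPL
3: ✓ MOVNE  r4←0x35
4: ✓ CMP  NZCV=1000
5: ✓ MOVVC  r0←0x9b
6: · MOVGT

VAL = 0x35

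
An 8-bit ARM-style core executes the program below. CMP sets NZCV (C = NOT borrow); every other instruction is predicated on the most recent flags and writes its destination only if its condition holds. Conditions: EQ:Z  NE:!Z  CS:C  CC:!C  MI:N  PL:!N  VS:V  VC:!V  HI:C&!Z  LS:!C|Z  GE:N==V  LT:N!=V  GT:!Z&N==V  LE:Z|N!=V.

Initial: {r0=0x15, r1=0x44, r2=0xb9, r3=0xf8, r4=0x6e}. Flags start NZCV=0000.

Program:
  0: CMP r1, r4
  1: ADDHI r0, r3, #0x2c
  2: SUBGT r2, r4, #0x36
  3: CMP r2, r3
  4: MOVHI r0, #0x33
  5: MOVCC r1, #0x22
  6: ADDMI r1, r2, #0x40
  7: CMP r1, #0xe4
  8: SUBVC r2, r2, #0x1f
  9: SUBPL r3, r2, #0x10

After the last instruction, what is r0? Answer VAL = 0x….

[0] flags=1000 → (cmp)
[1] flags=1000 HI?F → skip
[2] flags=1000 GT?F → skip
[3] flags=1000 → (cmp)
[4] flags=1000 HI?F → skip
[5] flags=1000 CC?T → r1=0x22
[6] flags=1000 MI?T → r1=0xf9
[7] flags=0010 → (cmp)
[8] flags=0010 VC?T → r2=0x9a
[9] flags=0010 PL?T → r3=0x8a

VAL = 0x15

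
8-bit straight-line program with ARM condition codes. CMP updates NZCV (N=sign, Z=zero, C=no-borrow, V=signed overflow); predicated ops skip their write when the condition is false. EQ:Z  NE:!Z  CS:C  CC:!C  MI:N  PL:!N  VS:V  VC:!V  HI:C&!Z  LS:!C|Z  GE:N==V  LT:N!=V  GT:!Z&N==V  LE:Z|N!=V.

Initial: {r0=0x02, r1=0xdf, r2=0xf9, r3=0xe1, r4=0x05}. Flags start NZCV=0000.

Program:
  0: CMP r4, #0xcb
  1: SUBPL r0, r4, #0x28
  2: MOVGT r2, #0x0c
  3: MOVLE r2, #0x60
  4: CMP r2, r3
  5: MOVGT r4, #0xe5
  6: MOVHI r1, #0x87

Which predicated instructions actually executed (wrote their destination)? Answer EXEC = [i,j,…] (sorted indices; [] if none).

[0] flags=0000 → (cmp)
[1] flags=0000 PL?T → r0=0xdd
[2] flags=0000 GT?T → r2=0x0c
[3] flags=0000 LE?F → skip
[4] flags=0000 → (cmp)
[5] flags=0000 GT?T → r4=0xe5
[6] flags=0000 HI?F → skip

EXEC = [1,2,5]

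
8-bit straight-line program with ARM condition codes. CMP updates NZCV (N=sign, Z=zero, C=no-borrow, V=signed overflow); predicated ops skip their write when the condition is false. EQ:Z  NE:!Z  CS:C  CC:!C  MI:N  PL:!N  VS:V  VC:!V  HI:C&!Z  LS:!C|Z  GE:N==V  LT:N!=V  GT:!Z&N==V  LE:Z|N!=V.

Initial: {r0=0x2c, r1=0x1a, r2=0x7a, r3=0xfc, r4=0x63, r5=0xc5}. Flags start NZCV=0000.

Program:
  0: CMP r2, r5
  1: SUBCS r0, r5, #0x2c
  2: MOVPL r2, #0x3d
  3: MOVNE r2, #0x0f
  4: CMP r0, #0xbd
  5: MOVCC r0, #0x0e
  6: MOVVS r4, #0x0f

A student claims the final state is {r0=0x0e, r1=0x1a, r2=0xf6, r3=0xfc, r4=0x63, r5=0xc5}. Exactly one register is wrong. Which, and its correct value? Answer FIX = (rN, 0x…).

0: ✓ CMP  NZCV=1001
1: · SUBCS
2: · MOVPL
3: ✓ MOVNE  r2←0x0f
4: ✓ CMP  NZCV=0000
5: ✓ MOVCC  r0←0x0e
6: · MOVVS

FIX = (r2, 0x0f)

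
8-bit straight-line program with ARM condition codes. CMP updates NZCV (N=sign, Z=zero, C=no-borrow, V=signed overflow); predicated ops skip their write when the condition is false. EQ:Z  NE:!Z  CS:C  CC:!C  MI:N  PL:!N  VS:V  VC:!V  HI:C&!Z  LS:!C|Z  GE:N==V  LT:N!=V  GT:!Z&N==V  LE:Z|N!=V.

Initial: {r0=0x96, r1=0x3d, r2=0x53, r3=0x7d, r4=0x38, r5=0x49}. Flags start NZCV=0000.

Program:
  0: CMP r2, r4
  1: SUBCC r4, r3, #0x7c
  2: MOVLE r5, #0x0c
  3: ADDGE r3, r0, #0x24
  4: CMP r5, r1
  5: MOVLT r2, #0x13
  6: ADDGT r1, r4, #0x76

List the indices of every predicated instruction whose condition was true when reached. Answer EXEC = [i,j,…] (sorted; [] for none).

EXEC = [3,6]

[0] flags=0010 → (cmp)
[1] flags=0010 CC?F → skip
[2] flags=0010 LE?F → skip
[3] flags=0010 GE?T → r3=0xba
[4] flags=0010 → (cmp)
[5] flags=0010 LT?F → skip
[6] flags=0010 GT?T → r1=0xae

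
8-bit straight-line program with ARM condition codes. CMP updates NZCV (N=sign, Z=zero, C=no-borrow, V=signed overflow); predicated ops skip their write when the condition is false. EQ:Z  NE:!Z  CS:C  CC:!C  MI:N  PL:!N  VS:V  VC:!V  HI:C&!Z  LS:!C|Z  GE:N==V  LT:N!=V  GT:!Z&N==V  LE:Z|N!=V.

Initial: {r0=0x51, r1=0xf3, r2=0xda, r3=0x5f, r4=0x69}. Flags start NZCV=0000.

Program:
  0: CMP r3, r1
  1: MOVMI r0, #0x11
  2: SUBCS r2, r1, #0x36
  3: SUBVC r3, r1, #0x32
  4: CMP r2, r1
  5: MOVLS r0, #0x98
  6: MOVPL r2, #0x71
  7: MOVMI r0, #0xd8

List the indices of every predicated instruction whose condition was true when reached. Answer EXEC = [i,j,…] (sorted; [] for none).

EXEC = [3,5,7]

0: ✓ CMP  NZCV=0000
1: · MOVMI
2: · SUBCS
3: ✓ SUBVC  r3←0xc1
4: ✓ CMP  NZCV=1000
5: ✓ MOVLS  r0←0x98
6: · MOVPL
7: ✓ MOVMI  r0←0xd8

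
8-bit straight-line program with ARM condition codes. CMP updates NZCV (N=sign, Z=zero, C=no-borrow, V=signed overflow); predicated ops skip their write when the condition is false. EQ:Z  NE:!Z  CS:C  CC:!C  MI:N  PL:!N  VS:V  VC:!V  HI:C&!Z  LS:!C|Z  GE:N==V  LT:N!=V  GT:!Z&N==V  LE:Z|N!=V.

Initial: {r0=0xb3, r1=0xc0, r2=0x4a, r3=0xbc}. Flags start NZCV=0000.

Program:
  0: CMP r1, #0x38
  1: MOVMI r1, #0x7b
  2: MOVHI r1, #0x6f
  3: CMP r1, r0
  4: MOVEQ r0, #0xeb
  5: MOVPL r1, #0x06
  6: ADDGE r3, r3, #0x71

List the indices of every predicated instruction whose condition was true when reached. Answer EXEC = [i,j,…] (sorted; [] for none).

EXEC = [1,2,6]

[0] flags=1010 → (cmp)
[1] flags=1010 MI?T → r1=0x7b
[2] flags=1010 HI?T → r1=0x6f
[3] flags=1001 → (cmp)
[4] flags=1001 EQ?F → skip
[5] flags=1001 PL?F → skip
[6] flags=1001 GE?T → r3=0x2d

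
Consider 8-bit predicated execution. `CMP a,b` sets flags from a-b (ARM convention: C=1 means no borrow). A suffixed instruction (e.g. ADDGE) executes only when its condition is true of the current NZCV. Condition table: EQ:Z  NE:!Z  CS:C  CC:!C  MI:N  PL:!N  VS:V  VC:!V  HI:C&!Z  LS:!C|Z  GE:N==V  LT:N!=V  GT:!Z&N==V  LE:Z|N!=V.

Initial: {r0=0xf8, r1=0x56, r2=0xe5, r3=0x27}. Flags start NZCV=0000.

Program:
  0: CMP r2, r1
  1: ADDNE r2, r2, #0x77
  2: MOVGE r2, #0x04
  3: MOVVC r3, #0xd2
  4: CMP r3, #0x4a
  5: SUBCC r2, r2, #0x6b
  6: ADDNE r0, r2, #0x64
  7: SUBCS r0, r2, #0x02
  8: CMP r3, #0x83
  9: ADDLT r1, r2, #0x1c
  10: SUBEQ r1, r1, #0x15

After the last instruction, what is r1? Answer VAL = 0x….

[0] flags=1010 → (cmp)
[1] flags=1010 NE?T → r2=0x5c
[2] flags=1010 GE?F → skip
[3] flags=1010 VC?T → r3=0xd2
[4] flags=1010 → (cmp)
[5] flags=1010 CC?F → skip
[6] flags=1010 NE?T → r0=0xc0
[7] flags=1010 CS?T → r0=0x5a
[8] flags=0010 → (cmp)
[9] flags=0010 LT?F → skip
[10] flags=0010 EQ?F → skip

VAL = 0x56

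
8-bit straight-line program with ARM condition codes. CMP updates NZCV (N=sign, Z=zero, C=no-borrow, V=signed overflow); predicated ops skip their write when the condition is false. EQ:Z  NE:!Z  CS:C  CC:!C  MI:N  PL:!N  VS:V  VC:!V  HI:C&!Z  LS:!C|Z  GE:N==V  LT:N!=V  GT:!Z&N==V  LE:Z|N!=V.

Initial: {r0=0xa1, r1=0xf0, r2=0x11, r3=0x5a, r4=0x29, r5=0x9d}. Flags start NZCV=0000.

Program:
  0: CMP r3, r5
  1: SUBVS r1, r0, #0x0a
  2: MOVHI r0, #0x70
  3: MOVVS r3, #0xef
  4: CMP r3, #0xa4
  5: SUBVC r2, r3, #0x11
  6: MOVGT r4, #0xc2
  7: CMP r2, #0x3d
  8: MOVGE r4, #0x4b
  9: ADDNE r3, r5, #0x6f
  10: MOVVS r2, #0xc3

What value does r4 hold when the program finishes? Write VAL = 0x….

VAL = 0xc2

[0] flags=1001 → (cmp)
[1] flags=1001 VS?T → r1=0x97
[2] flags=1001 HI?F → skip
[3] flags=1001 VS?T → r3=0xef
[4] flags=0010 → (cmp)
[5] flags=0010 VC?T → r2=0xde
[6] flags=0010 GT?T → r4=0xc2
[7] flags=1010 → (cmp)
[8] flags=1010 GE?F → skip
[9] flags=1010 NE?T → r3=0x0c
[10] flags=1010 VS?F → skip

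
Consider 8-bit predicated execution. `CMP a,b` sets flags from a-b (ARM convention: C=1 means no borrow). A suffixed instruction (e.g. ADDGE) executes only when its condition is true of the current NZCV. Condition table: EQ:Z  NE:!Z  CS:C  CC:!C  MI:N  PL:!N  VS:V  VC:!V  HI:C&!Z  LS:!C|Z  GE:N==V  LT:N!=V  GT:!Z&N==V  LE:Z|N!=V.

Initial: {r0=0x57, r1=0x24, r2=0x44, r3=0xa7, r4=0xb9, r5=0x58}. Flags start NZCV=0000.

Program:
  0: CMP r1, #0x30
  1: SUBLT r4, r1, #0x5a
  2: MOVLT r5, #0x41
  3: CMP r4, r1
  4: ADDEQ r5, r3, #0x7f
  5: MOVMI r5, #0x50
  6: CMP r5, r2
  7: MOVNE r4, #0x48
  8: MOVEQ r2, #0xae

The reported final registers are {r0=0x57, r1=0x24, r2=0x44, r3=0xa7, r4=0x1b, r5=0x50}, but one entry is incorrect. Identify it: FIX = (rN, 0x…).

0: ✓ CMP  NZCV=1000
1: ✓ SUBLT  r4←0xca
2: ✓ MOVLT  r5←0x41
3: ✓ CMP  NZCV=1010
4: · ADDEQ
5: ✓ MOVMI  r5←0x50
6: ✓ CMP  NZCV=0010
7: ✓ MOVNE  r4←0x48
8: · MOVEQ

FIX = (r4, 0x48)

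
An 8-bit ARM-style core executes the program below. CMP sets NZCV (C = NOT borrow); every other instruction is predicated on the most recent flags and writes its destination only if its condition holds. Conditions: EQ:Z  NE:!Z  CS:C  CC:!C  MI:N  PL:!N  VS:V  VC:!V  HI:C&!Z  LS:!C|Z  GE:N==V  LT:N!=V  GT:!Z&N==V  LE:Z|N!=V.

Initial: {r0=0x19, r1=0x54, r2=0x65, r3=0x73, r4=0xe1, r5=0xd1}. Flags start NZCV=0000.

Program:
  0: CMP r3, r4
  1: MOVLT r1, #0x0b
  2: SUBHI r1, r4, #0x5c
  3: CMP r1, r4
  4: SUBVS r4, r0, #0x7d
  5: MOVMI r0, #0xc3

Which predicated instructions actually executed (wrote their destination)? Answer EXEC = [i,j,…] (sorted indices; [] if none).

EXEC = []

[0] flags=1001 → (cmp)
[1] flags=1001 LT?F → skip
[2] flags=1001 HI?F → skip
[3] flags=0000 → (cmp)
[4] flags=0000 VS?F → skip
[5] flags=0000 MI?F → skip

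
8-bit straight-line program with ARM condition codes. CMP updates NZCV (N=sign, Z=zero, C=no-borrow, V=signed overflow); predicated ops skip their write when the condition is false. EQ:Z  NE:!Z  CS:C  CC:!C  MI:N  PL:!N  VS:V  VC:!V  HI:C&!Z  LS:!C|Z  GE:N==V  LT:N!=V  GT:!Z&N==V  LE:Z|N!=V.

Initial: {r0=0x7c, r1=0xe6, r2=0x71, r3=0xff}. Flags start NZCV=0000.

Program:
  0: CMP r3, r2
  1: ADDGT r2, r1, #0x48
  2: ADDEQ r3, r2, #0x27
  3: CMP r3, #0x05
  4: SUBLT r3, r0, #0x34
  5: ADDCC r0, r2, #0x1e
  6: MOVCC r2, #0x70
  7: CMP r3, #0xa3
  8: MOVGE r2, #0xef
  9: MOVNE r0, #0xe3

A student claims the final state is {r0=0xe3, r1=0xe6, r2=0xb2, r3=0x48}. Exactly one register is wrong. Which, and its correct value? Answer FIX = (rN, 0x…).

[0] flags=1010 → (cmp)
[1] flags=1010 GT?F → skip
[2] flags=1010 EQ?F → skip
[3] flags=1010 → (cmp)
[4] flags=1010 LT?T → r3=0x48
[5] flags=1010 CC?F → skip
[6] flags=1010 CC?F → skip
[7] flags=1001 → (cmp)
[8] flags=1001 GE?T → r2=0xef
[9] flags=1001 NE?T → r0=0xe3

FIX = (r2, 0xef)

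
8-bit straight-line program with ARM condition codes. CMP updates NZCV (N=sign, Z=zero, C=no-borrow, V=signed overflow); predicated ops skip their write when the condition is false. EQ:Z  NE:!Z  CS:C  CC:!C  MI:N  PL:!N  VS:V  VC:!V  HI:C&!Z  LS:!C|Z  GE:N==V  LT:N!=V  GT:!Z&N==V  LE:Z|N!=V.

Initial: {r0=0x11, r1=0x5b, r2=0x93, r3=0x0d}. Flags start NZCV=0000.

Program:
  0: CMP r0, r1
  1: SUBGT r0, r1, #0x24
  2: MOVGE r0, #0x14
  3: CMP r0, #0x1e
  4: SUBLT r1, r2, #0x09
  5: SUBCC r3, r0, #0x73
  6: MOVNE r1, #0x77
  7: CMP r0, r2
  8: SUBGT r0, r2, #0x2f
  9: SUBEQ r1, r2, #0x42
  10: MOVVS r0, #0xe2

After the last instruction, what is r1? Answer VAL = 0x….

VAL = 0x77

0: ✓ CMP  NZCV=1000
1: · SUBGT
2: · MOVGE
3: ✓ CMP  NZCV=1000
4: ✓ SUBLT  r1←0x8a
5: ✓ SUBCC  r3←0x9e
6: ✓ MOVNE  r1←0x77
7: ✓ CMP  NZCV=0000
8: ✓ SUBGT  r0←0x64
9: · SUBEQ
10: · MOVVS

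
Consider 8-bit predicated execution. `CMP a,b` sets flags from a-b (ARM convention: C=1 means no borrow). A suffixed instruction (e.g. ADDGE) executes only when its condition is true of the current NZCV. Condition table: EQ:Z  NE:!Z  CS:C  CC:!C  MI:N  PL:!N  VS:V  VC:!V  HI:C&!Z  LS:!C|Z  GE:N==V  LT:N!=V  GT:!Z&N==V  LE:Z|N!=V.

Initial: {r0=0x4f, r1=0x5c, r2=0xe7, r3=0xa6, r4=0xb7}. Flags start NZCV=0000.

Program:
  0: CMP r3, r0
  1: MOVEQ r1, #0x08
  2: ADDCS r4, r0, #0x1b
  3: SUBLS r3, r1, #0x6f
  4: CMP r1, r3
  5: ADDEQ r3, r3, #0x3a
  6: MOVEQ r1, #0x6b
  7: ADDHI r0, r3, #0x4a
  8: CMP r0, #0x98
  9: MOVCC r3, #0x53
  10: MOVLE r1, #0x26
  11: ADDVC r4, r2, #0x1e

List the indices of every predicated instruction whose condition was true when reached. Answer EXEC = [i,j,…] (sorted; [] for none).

EXEC = [2,9]

0: ✓ CMP  NZCV=0011
1: · MOVEQ
2: ✓ ADDCS  r4←0x6a
3: · SUBLS
4: ✓ CMP  NZCV=1001
5: · ADDEQ
6: · MOVEQ
7: · ADDHI
8: ✓ CMP  NZCV=1001
9: ✓ MOVCC  r3←0x53
10: · MOVLE
11: · ADDVC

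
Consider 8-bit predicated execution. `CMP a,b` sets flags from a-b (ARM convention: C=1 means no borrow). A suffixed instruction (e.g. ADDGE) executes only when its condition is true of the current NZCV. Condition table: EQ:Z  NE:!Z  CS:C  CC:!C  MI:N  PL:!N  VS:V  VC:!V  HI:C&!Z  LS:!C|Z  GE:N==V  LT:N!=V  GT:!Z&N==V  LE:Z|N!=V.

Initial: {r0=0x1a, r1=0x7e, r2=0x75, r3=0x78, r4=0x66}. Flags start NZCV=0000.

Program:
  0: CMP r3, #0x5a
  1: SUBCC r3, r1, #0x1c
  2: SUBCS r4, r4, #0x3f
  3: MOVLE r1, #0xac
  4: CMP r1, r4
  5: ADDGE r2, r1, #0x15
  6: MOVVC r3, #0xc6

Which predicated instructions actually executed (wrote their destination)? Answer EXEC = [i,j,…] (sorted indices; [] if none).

0: ✓ CMP  NZCV=0010
1: · SUBCC
2: ✓ SUBCS  r4←0x27
3: · MOVLE
4: ✓ CMP  NZCV=0010
5: ✓ ADDGE  r2←0x93
6: ✓ MOVVC  r3←0xc6

EXEC = [2,5,6]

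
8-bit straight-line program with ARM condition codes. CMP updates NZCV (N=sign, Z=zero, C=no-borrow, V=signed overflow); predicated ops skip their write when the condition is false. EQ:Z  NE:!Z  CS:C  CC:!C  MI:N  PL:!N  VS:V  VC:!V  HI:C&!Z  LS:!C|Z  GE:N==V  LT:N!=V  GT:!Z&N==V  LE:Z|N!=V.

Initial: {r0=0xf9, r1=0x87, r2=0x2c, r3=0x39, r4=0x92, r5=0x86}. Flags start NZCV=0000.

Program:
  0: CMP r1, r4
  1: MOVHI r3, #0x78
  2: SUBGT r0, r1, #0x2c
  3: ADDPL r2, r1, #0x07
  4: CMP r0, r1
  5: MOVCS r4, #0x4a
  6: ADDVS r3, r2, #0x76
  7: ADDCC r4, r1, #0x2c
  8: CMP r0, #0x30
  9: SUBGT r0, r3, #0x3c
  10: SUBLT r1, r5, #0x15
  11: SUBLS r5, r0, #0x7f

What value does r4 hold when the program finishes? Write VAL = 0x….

VAL = 0x4a

0: ✓ CMP  NZCV=1000
1: · MOVHI
2: · SUBGT
3: · ADDPL
4: ✓ CMP  NZCV=0010
5: ✓ MOVCS  r4←0x4a
6: · ADDVS
7: · ADDCC
8: ✓ CMP  NZCV=1010
9: · SUBGT
10: ✓ SUBLT  r1←0x71
11: · SUBLS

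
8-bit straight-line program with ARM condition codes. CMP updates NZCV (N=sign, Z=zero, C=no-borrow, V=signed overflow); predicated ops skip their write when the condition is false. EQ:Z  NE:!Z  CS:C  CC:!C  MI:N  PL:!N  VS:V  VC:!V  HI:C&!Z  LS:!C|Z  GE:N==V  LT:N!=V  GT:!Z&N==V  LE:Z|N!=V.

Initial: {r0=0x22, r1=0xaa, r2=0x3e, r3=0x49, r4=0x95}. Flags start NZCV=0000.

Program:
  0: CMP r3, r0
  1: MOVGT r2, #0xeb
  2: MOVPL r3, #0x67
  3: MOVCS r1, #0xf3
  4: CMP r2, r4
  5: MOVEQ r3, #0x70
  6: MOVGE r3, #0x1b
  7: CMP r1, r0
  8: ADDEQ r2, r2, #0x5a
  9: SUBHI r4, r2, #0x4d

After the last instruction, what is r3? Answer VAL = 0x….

VAL = 0x1b

0: ✓ CMP  NZCV=0010
1: ✓ MOVGT  r2←0xeb
2: ✓ MOVPL  r3←0x67
3: ✓ MOVCS  r1←0xf3
4: ✓ CMP  NZCV=0010
5: · MOVEQ
6: ✓ MOVGE  r3←0x1b
7: ✓ CMP  NZCV=1010
8: · ADDEQ
9: ✓ SUBHI  r4←0x9e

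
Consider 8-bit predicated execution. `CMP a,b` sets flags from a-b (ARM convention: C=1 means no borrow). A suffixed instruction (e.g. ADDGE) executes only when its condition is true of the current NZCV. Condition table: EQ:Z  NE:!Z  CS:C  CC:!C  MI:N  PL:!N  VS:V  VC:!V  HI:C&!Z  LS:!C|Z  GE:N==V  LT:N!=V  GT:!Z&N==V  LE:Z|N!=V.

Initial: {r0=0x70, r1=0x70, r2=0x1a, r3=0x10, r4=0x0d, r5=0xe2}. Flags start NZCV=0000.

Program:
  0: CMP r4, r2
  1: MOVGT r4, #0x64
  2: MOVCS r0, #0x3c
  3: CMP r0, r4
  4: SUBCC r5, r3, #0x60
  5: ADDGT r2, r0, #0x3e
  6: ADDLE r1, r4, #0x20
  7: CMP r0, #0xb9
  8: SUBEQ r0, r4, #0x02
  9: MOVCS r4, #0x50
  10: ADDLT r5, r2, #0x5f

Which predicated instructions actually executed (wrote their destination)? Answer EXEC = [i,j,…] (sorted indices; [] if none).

0: ✓ CMP  NZCV=1000
1: · MOVGT
2: · MOVCS
3: ✓ CMP  NZCV=0010
4: · SUBCC
5: ✓ ADDGT  r2←0xae
6: · ADDLE
7: ✓ CMP  NZCV=1001
8: · SUBEQ
9: · MOVCS
10: · ADDLT

EXEC = [5]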